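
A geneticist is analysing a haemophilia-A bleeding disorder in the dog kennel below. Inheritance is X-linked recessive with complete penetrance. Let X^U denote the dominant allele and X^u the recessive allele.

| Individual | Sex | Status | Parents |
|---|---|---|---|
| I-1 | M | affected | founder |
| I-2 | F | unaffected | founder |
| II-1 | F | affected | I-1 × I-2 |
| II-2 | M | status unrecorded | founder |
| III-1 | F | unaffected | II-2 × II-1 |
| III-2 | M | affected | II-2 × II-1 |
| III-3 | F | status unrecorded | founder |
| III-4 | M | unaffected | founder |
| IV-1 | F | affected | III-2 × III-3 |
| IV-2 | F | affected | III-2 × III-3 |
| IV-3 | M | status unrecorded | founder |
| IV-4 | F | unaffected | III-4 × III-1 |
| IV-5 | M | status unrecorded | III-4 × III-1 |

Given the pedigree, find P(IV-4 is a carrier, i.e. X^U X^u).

III-4 is unaffected, so III-4 is X^U Y.
III-1 is unaffected so carries U and received u from II-1 (X^u X^u), so III-1 is X^U X^u.
Their cross gives offspring ratios 1/2 X^U X^U : 1/2 X^U X^u. Conditioning on IV-4 being unaffected, P(X^U X^u) = 1/2 / 1 = 1/2.

1/2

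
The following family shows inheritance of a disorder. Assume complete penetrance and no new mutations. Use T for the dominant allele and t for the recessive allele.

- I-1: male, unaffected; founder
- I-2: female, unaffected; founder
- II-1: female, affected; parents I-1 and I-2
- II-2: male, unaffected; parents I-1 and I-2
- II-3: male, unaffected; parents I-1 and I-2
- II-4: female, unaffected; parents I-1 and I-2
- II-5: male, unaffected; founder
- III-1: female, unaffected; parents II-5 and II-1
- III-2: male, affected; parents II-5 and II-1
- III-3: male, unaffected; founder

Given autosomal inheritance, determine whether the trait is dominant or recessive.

recessive

I-1 and I-2 are both unaffected yet have an affected child II-1. Under dominance, an affected child requires at least one affected parent, so the trait cannot be dominant.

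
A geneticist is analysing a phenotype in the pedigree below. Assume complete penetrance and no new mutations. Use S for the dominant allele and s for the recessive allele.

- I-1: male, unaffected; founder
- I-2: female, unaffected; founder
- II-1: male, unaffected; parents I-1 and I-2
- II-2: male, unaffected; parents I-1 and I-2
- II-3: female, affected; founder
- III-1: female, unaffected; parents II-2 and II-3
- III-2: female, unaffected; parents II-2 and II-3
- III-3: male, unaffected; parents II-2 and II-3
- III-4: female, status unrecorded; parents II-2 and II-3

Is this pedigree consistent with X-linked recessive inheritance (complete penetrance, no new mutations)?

No

Under X-linked recessive, III-3 (unaffected, male) cannot arise from II-2 (unaffected) × II-3 (affected).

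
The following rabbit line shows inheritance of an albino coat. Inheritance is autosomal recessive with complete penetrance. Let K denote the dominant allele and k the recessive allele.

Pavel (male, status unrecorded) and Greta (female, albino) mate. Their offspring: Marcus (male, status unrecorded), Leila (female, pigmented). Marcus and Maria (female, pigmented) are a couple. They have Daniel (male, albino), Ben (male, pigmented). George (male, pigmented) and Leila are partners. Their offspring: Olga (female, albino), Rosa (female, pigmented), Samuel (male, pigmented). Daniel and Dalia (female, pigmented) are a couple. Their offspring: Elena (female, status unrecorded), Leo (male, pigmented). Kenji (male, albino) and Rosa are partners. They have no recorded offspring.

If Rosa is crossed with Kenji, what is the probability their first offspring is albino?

1/3

George is pigmented so carries K and passed k to Olga (kk), so George is Kk.
Leila is pigmented so carries K and received k from Greta (kk), so Leila is Kk.
Rosa is a pigmented offspring of George (Kk) × Leila (Kk), whose cross gives 1/4 KK : 1/2 Kk : 1/4 kk; conditioning on being pigmented, Rosa is KK with probability 1/3, Kk with probability 2/3.
Kenji is albino, so Kenji is kk.
Summing over parental genotype combinations, P(offspring is albino) = 2/3·1/2 = 1/3.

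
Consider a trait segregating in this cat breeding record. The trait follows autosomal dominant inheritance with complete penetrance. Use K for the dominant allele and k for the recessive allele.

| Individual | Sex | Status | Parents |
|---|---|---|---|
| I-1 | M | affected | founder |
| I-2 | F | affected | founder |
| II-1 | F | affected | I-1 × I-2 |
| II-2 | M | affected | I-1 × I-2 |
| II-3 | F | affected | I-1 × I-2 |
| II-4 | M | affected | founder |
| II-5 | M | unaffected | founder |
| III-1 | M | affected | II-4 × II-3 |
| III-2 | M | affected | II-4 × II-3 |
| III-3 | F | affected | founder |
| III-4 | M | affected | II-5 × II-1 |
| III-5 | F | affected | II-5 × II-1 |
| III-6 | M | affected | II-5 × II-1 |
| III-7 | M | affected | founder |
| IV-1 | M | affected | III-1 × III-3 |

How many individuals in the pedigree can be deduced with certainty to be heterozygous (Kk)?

Obligate heterozygotes: III-4 is affected so carries K and received k from II-5 (kk), so III-4 is Kk; III-5 is affected so carries K and received k from II-5 (kk), so III-5 is Kk; III-6 is affected so carries K and received k from II-5 (kk), so III-6 is Kk.
Every other individual is either homozygous by phenotype or has at least one consistent homozygous assignment, so the count is 3.

3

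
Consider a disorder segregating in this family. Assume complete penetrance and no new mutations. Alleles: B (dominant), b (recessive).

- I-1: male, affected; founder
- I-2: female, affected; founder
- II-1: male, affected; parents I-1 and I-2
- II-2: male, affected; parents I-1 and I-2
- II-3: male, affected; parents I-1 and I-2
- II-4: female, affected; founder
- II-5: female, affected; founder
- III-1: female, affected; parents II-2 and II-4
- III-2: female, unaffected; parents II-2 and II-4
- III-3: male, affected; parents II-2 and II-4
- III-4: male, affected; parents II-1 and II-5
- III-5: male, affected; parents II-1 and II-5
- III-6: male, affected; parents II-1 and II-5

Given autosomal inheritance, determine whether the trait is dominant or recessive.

dominant

II-2 and II-4 are both affected yet have an unaffected child III-2. Under a recessive model two affected parents are homozygous and every child would be affected, so the trait cannot be recessive.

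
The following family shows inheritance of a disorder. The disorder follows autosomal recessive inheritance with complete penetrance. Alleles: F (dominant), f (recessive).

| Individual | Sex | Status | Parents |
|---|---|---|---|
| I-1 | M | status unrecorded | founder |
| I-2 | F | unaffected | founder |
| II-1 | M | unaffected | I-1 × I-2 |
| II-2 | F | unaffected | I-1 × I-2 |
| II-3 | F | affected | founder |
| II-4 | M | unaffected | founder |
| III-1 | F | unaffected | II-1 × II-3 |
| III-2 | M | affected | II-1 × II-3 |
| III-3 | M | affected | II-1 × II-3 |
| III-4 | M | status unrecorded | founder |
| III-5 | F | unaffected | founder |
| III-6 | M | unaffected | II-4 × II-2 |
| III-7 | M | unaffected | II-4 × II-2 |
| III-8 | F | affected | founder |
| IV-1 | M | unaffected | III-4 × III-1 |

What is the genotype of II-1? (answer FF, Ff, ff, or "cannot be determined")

Ff

From phenotype alone, II-1 is FF or Ff.
II-1 is unaffected so carries F and passed f to III-2 (ff), so II-1 is Ff.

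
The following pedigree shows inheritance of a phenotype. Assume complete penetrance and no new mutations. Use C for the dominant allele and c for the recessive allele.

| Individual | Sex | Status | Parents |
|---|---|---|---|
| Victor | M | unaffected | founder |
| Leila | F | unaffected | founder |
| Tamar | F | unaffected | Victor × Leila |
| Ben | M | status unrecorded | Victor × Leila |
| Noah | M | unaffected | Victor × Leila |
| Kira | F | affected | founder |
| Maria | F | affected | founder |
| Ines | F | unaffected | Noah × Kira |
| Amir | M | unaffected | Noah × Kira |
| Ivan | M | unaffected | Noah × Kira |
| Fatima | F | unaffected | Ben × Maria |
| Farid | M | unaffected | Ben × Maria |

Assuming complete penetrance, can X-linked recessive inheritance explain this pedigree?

No

Under X-linked recessive, Amir (unaffected, male) cannot arise from Noah (unaffected) × Kira (affected).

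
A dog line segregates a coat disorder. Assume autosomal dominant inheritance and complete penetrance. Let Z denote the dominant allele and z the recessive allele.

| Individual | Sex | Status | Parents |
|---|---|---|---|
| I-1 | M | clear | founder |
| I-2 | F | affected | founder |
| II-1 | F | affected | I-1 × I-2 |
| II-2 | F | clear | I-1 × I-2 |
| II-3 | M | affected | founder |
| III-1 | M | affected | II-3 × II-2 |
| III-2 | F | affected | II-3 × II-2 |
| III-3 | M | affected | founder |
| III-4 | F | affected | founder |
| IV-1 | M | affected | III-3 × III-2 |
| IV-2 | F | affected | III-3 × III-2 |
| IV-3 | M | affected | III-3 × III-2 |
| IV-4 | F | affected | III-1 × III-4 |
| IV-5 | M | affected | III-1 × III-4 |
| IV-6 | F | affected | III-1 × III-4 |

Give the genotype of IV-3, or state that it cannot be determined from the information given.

cannot be determined

IV-3's phenotype allows ZZ or Zz, and no parent or child forces a single allele at both positions; consistent genotype assignments exist with IV-3 as ZZ or Zz.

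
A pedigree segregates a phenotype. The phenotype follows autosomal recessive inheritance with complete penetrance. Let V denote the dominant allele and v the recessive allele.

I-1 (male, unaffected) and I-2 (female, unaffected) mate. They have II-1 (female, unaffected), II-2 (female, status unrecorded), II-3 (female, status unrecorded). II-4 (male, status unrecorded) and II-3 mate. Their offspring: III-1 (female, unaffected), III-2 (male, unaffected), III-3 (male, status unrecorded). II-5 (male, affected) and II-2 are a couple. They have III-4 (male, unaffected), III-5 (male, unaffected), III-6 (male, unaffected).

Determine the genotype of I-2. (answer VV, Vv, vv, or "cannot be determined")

cannot be determined

I-2's phenotype allows VV or Vv, and no parent or child forces a single allele at both positions; consistent genotype assignments exist with I-2 as VV or Vv.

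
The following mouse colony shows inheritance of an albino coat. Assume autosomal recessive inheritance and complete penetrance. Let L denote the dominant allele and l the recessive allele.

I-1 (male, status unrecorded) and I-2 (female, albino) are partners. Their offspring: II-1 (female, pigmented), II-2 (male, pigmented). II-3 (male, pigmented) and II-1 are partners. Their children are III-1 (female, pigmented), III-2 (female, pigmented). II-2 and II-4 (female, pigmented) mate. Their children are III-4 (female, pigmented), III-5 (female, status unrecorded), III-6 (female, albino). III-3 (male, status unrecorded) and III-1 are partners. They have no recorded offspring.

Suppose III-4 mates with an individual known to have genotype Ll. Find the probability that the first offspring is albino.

1/6

II-2 is pigmented so carries L and received l from I-2 (ll), so II-2 is Ll.
II-4 is pigmented so carries L and passed l to III-6 (ll), so II-4 is Ll.
III-4 is a pigmented offspring of II-2 (Ll) × II-4 (Ll), whose cross gives 1/4 LL : 1/2 Ll : 1/4 ll; conditioning on being pigmented, III-4 is LL with probability 1/3, Ll with probability 2/3.
Summing over parental genotype combinations, P(offspring is albino) = 2/3·1/4 = 1/6.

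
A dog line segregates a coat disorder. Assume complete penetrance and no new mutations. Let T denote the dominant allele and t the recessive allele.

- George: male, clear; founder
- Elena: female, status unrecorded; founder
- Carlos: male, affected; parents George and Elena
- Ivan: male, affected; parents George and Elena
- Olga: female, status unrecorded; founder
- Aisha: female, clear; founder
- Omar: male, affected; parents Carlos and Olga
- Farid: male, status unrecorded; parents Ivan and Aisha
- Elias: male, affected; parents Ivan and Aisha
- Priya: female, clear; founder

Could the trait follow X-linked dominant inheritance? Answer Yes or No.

Under X-linked dominant, Elias (affected, male) cannot arise from Ivan (affected) × Aisha (clear).

No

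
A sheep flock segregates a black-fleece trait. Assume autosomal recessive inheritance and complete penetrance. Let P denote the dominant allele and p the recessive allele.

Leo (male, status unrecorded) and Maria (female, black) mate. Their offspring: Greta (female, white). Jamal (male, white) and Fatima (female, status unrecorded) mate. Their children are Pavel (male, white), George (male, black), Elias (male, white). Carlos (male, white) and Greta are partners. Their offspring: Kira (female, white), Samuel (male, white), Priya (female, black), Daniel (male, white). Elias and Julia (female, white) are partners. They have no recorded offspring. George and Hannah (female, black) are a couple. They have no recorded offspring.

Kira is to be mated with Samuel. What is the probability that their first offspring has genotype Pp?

Carlos is white so carries P and passed p to Priya (pp), so Carlos is Pp.
Greta is white so carries P and received p from Maria (pp), so Greta is Pp.
Kira is a white offspring of Carlos (Pp) × Greta (Pp), whose cross gives 1/4 PP : 1/2 Pp : 1/4 pp; conditioning on being white, Kira is PP with probability 1/3, Pp with probability 2/3.
Samuel is a white offspring of Carlos (Pp) × Greta (Pp), whose cross gives 1/4 PP : 1/2 Pp : 1/4 pp; conditioning on being white, Samuel is PP with probability 1/3, Pp with probability 2/3.
Summing over parental genotype combinations, P(offspring has genotype Pp) = 2/9·1/2 + 2/9·1/2 + 4/9·1/2 = 4/9.

4/9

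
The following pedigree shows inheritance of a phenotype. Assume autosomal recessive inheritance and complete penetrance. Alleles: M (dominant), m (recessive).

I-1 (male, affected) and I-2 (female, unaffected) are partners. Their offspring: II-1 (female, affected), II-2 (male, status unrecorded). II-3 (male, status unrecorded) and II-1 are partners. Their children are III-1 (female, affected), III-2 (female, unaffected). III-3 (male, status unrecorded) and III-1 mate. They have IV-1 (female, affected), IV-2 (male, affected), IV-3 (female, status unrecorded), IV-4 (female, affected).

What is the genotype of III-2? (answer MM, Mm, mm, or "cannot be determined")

From phenotype alone, III-2 is MM or Mm.
III-2 is unaffected so carries M and received m from II-1 (mm), so III-2 is Mm.

Mm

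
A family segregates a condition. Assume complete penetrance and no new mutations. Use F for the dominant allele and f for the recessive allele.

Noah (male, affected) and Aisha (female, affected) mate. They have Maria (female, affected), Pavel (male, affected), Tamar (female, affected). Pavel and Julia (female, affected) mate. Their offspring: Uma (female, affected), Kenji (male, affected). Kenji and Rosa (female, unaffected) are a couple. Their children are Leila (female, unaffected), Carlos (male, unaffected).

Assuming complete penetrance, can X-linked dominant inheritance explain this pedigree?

No

Under X-linked dominant, Leila (unaffected, female) cannot arise from Kenji (affected) × Rosa (unaffected).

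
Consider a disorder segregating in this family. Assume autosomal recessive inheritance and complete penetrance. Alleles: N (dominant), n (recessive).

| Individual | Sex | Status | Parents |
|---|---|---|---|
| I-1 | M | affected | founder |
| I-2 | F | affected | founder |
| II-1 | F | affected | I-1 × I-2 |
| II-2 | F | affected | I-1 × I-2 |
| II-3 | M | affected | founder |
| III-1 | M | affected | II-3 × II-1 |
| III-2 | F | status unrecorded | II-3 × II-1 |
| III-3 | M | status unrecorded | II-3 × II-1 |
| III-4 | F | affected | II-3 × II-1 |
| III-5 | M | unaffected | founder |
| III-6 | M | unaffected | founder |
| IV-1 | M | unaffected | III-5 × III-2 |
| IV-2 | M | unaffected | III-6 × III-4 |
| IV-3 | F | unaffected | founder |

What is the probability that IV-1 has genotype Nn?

1

IV-1 is unaffected so carries N and received n from III-2 (nn), so IV-1 is Nn, giving P(Nn) = 1.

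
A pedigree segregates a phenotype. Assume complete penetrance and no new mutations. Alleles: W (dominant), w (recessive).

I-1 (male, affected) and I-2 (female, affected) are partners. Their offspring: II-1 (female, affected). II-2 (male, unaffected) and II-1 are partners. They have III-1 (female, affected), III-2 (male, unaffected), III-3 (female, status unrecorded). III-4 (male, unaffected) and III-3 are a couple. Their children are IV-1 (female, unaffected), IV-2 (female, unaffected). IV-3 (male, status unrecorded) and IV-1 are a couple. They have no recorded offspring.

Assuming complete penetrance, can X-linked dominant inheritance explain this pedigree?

A consistent assignment under X-linked dominant exists: I-1 X^W Y, I-2 X^W X^w, II-1 X^W X^w, II-2 X^w Y, III-1 X^W X^w, III-2 X^w Y, III-3 X^W X^w, III-4 X^w Y, IV-1 X^w X^w, IV-2 X^w X^w, IV-3 X^W Y.
In this assignment every recorded phenotype matches its genotype and every non-founder's genotype is obtainable from its parents' genotypes, so the pedigree is consistent.

Yes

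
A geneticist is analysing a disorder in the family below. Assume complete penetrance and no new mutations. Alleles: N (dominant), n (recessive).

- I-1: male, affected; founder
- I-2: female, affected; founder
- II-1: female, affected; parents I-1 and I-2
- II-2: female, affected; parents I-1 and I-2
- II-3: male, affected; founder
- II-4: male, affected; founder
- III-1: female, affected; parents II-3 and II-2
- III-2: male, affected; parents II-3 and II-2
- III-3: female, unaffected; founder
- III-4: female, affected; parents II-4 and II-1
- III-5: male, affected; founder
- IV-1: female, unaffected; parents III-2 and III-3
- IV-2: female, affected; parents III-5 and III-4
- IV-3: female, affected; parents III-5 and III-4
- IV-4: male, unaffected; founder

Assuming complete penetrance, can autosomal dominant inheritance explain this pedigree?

Yes

A consistent assignment under autosomal dominant exists: I-1 NN, I-2 NN, II-1 NN, II-2 NN, II-3 Nn, II-4 NN, III-1 NN, III-2 Nn, III-3 nn, III-4 NN, III-5 NN, IV-1 nn, IV-2 NN, IV-3 NN, IV-4 nn.
In this assignment every recorded phenotype matches its genotype and every non-founder's genotype is obtainable from its parents' genotypes, so the pedigree is consistent.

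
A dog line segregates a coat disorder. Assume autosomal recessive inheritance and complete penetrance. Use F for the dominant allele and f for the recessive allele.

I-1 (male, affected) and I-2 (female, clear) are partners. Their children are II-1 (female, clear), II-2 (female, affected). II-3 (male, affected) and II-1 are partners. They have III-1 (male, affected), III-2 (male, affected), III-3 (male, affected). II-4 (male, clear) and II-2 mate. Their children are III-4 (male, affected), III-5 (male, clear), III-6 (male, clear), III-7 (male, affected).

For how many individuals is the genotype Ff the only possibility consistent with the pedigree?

Obligate heterozygotes: I-2 is clear so carries F and passed f to II-2 (ff), so I-2 is Ff; II-1 is clear so carries F and received f from I-1 (ff), so II-1 is Ff; II-4 is clear so carries F and passed f to III-4 (ff), so II-4 is Ff; III-5 is clear so carries F and received f from II-2 (ff), so III-5 is Ff; III-6 is clear so carries F and received f from II-2 (ff), so III-6 is Ff.
Every other individual is either homozygous by phenotype or has at least one consistent homozygous assignment, so the count is 5.

5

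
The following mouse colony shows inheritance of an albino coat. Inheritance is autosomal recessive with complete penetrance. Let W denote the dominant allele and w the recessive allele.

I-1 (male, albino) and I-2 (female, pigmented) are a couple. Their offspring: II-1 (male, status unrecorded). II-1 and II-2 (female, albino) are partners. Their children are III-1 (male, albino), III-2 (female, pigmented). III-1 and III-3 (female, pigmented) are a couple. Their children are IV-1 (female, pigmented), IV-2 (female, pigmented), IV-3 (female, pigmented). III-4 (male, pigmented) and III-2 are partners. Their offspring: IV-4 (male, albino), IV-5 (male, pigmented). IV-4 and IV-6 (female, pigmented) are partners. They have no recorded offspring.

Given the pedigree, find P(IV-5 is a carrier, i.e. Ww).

2/3

III-4 is pigmented so carries W and passed w to IV-4 (ww), so III-4 is Ww.
III-2 is pigmented so carries W and received w from II-2 (ww), so III-2 is Ww.
Their cross gives offspring ratios 1/4 WW : 1/2 Ww : 1/4 ww. Conditioning on IV-5 being pigmented, P(Ww) = 1/2 / 3/4 = 2/3.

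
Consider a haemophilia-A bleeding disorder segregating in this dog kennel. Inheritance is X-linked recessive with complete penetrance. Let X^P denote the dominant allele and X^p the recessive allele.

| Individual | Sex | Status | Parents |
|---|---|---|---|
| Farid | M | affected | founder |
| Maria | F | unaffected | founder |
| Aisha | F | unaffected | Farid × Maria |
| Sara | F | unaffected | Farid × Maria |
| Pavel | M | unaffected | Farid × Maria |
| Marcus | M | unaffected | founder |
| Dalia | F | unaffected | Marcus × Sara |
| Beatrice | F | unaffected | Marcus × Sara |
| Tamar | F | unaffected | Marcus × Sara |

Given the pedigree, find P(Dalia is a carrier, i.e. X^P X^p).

Marcus is unaffected, so Marcus is X^P Y.
Sara is unaffected so carries P and received p from Farid (X^p Y), so Sara is X^P X^p.
Their cross gives offspring ratios 1/2 X^P X^P : 1/2 X^P X^p. Conditioning on Dalia being unaffected, P(X^P X^p) = 1/2 / 1 = 1/2.

1/2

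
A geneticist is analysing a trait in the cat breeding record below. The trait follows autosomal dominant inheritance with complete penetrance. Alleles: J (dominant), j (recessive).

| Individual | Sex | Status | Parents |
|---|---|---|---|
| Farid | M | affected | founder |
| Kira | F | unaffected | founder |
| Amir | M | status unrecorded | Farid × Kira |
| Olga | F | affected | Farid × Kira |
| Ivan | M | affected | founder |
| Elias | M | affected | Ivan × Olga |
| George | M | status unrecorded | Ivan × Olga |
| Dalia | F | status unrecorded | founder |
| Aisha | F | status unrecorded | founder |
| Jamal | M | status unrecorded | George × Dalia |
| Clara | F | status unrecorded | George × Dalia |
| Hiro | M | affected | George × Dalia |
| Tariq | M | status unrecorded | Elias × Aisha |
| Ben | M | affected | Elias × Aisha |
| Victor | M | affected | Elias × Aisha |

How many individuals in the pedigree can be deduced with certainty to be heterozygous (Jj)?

Obligate heterozygotes: Olga is affected so carries J and received j from Kira (jj), so Olga is Jj.
Every other individual is either homozygous by phenotype or has at least one consistent homozygous assignment, so the count is 1.

1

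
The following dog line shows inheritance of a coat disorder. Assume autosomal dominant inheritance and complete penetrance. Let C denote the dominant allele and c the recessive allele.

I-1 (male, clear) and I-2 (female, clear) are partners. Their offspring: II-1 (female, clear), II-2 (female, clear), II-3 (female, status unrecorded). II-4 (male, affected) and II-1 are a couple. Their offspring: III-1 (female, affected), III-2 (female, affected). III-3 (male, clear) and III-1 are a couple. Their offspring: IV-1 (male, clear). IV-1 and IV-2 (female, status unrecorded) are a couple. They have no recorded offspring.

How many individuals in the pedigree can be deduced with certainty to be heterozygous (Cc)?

Obligate heterozygotes: III-1 is affected so carries C and received c from II-1 (cc), so III-1 is Cc; III-2 is affected so carries C and received c from II-1 (cc), so III-2 is Cc.
Every other individual is either homozygous by phenotype or has at least one consistent homozygous assignment, so the count is 2.

2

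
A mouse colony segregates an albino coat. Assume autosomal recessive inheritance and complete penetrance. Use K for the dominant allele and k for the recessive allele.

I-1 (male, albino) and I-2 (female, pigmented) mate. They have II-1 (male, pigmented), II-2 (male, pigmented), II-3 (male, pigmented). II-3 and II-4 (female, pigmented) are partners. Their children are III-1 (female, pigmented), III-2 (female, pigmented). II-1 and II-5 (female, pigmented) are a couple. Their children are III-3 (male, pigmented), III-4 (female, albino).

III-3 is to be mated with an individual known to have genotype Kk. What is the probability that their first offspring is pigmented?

II-1 is pigmented so carries K and received k from I-1 (kk), so II-1 is Kk.
II-5 is pigmented so carries K and passed k to III-4 (kk), so II-5 is Kk.
III-3 is a pigmented offspring of II-1 (Kk) × II-5 (Kk), whose cross gives 1/4 KK : 1/2 Kk : 1/4 kk; conditioning on being pigmented, III-3 is KK with probability 1/3, Kk with probability 2/3.
Summing over parental genotype combinations, P(offspring is pigmented) = 1/3·1 + 2/3·3/4 = 5/6.

5/6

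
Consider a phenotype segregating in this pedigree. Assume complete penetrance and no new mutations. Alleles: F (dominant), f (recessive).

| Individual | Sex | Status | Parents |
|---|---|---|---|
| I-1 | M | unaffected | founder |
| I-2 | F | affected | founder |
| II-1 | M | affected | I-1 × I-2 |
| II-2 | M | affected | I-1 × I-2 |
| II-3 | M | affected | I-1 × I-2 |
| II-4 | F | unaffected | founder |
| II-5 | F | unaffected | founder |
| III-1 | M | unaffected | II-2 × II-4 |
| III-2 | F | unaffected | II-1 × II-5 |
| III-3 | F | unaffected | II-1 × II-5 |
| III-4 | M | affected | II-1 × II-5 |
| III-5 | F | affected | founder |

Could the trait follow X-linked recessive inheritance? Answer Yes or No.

A consistent assignment under X-linked recessive exists: I-1 X^F Y, I-2 X^f X^f, II-1 X^f Y, II-2 X^f Y, II-3 X^f Y, II-4 X^F X^F, II-5 X^F X^f, III-1 X^F Y, III-2 X^F X^f, III-3 X^F X^f, III-4 X^f Y, III-5 X^f X^f.
In this assignment every recorded phenotype matches its genotype and every non-founder's genotype is obtainable from its parents' genotypes, so the pedigree is consistent.

Yes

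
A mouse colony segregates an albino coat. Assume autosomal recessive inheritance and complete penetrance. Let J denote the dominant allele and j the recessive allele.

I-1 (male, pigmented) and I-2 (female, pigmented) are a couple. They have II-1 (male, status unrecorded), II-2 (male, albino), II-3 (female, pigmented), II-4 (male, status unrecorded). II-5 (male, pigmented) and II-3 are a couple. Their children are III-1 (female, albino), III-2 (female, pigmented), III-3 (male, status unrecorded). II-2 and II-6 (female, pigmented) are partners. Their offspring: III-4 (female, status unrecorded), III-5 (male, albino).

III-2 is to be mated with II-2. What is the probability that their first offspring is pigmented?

II-5 is pigmented so carries J and passed j to III-1 (jj), so II-5 is Jj.
II-3 is pigmented so carries J and passed j to III-1 (jj), so II-3 is Jj.
III-2 is a pigmented offspring of II-5 (Jj) × II-3 (Jj), whose cross gives 1/4 JJ : 1/2 Jj : 1/4 jj; conditioning on being pigmented, III-2 is JJ with probability 1/3, Jj with probability 2/3.
II-2 is albino, so II-2 is jj.
Summing over parental genotype combinations, P(offspring is pigmented) = 1/3·1 + 2/3·1/2 = 2/3.

2/3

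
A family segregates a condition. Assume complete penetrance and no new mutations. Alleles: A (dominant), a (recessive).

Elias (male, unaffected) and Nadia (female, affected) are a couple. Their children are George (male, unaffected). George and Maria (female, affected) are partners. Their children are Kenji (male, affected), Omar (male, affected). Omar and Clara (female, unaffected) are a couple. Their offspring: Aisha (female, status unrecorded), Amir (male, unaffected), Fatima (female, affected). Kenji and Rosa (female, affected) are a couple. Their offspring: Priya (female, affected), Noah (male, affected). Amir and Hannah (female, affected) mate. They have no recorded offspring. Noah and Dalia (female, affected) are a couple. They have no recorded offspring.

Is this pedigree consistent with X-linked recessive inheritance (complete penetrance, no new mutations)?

No

Under X-linked recessive, George (unaffected, male) cannot arise from Elias (unaffected) × Nadia (affected).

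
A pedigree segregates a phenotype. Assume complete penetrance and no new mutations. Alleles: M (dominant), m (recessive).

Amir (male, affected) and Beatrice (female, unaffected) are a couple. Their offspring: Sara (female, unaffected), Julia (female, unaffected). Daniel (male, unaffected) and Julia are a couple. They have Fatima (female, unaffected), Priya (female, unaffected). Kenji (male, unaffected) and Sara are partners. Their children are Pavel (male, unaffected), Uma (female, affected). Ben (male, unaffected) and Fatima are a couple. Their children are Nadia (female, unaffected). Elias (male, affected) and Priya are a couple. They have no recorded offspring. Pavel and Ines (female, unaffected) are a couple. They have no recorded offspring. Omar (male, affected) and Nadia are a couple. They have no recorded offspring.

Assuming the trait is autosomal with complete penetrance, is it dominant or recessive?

Kenji and Sara are both unaffected yet have an affected child Uma. Under dominance, an affected child requires at least one affected parent, so the trait cannot be dominant.

recessive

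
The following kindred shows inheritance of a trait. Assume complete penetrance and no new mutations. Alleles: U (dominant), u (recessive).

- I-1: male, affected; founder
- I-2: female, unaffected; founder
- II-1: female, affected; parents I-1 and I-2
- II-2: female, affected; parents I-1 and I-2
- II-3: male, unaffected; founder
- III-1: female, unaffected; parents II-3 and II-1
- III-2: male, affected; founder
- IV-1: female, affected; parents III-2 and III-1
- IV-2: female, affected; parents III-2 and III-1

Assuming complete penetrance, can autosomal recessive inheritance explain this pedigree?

Yes

A consistent assignment under autosomal recessive exists: I-1 uu, I-2 Uu, II-1 uu, II-2 uu, II-3 UU, III-1 Uu, III-2 uu, IV-1 uu, IV-2 uu.
In this assignment every recorded phenotype matches its genotype and every non-founder's genotype is obtainable from its parents' genotypes, so the pedigree is consistent.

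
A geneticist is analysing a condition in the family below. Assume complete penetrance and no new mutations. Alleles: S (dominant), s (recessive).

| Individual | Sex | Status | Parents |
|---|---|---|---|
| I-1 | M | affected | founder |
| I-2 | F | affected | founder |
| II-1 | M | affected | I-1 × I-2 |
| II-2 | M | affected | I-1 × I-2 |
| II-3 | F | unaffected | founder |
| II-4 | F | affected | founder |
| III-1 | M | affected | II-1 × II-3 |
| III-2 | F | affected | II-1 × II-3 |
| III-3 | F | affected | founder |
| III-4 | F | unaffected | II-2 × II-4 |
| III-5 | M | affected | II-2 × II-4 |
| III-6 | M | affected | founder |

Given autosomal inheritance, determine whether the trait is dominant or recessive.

dominant

II-2 and II-4 are both affected yet have an unaffected child III-4. Under a recessive model two affected parents are homozygous and every child would be affected, so the trait cannot be recessive.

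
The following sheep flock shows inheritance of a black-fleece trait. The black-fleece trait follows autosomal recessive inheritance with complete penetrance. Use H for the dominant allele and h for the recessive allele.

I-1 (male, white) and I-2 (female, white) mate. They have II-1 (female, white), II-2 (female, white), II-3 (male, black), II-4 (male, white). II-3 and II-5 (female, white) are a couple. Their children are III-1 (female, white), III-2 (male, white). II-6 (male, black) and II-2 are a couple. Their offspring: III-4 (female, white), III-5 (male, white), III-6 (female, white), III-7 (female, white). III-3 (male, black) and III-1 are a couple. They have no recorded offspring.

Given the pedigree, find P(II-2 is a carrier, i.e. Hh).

1/9

I-1 is white so carries H and passed h to II-3 (hh), so I-1 is Hh.
I-2 is white so carries H and passed h to II-3 (hh), so I-2 is Hh.
Their cross gives offspring ratios 1/4 HH : 1/2 Hh : 1/4 hh. Conditioning on II-2 being white, P(Hh) = 1/2 / 3/4 = 2/3 before taking II-2's own offspring into account.
II-6 is black, so II-6 is hh.
Now use II-2's offspring. Probability of each recorded status — white daughter III-4: 1/2 if II-2 is Hh, 1 if HH; white son III-5: 1/2 if II-2 is Hh, 1 if HH; white daughter III-6: 1/2 if II-2 is Hh, 1 if HH; white daughter III-7: 1/2 if II-2 is Hh, 1 if HH.
Bayes: P(Hh) = 2/3·1/16 / (2/3·1/16 + 1/3·1) = 1/9.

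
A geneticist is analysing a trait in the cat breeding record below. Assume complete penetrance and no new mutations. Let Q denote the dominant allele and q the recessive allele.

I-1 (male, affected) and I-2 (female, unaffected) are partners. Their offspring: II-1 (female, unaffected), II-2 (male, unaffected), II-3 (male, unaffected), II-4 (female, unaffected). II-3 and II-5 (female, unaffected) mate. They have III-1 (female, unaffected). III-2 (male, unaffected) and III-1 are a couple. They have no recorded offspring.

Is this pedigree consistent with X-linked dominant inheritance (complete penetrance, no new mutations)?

Under X-linked dominant, II-1 (unaffected, female) cannot arise from I-1 (affected) × I-2 (unaffected).

No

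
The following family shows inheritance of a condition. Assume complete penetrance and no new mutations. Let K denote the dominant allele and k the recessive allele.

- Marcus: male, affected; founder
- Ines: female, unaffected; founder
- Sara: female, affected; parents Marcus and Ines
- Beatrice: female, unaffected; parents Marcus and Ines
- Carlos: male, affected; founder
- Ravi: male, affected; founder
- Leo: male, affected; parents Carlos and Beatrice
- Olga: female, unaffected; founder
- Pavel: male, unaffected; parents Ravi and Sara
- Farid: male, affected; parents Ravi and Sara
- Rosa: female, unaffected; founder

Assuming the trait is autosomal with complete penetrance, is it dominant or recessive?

Ravi and Sara are both affected yet have an unaffected child Pavel. Under a recessive model two affected parents are homozygous and every child would be affected, so the trait cannot be recessive.

dominant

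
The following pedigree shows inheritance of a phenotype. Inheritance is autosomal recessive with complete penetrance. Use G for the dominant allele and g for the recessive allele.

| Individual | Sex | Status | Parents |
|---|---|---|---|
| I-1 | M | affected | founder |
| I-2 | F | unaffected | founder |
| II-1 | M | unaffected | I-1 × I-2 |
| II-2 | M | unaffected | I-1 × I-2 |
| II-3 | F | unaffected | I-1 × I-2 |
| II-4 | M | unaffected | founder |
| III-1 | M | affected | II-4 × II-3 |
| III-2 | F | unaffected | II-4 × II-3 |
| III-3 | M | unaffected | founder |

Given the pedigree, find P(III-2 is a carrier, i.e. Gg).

II-4 is unaffected so carries G and passed g to III-1 (gg), so II-4 is Gg.
II-3 is unaffected so carries G and received g from I-1 (gg), so II-3 is Gg.
Their cross gives offspring ratios 1/4 GG : 1/2 Gg : 1/4 gg. Conditioning on III-2 being unaffected, P(Gg) = 1/2 / 3/4 = 2/3.

2/3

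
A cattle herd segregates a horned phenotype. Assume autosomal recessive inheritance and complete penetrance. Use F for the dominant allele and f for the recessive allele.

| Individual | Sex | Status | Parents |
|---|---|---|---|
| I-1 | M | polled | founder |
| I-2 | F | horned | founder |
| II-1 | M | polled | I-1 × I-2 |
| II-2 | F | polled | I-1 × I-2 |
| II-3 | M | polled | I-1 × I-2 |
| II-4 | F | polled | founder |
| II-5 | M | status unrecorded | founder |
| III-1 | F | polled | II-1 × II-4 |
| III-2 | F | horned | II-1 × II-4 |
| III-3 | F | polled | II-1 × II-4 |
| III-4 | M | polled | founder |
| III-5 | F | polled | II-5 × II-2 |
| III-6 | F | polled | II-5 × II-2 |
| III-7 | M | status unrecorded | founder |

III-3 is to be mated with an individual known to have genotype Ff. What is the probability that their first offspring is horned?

1/6

II-1 is polled so carries F and received f from I-2 (ff), so II-1 is Ff.
II-4 is polled so carries F and passed f to III-2 (ff), so II-4 is Ff.
III-3 is a polled offspring of II-1 (Ff) × II-4 (Ff), whose cross gives 1/4 FF : 1/2 Ff : 1/4 ff; conditioning on being polled, III-3 is FF with probability 1/3, Ff with probability 2/3.
Summing over parental genotype combinations, P(offspring is horned) = 2/3·1/4 = 1/6.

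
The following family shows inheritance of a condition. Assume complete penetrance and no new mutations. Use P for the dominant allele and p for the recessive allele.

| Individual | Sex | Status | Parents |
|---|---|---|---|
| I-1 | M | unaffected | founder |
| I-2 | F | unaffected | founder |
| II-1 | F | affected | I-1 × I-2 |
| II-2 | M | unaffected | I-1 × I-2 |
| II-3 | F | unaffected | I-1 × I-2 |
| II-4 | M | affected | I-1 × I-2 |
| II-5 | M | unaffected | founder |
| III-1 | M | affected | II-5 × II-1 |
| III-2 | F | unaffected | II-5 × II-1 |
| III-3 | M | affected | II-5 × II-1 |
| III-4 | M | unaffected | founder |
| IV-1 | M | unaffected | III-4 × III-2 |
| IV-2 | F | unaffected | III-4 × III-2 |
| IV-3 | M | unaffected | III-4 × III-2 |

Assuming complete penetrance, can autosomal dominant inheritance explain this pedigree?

No

Under autosomal dominant, II-1 (affected, female) cannot arise from I-1 (unaffected) × I-2 (unaffected).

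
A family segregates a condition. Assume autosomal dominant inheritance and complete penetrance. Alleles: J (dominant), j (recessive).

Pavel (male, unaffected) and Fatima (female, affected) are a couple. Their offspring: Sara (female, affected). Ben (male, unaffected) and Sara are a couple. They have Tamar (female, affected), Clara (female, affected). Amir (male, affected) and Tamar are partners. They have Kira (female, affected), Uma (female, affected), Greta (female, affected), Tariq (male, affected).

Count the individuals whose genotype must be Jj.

Obligate heterozygotes: Sara is affected so carries J and received j from Pavel (jj), so Sara is Jj; Tamar is affected so carries J and received j from Ben (jj), so Tamar is Jj; Clara is affected so carries J and received j from Ben (jj), so Clara is Jj.
Every other individual is either homozygous by phenotype or has at least one consistent homozygous assignment, so the count is 3.

3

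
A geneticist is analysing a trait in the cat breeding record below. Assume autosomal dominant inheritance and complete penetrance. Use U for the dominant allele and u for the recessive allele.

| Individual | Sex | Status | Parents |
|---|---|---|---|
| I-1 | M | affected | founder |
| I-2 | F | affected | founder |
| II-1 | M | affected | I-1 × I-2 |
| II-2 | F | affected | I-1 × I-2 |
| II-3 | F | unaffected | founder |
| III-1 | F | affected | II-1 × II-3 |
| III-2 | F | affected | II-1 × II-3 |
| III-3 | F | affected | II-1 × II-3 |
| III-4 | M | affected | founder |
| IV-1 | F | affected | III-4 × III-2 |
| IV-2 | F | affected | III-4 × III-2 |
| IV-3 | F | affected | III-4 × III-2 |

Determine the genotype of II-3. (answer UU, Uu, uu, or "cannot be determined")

uu

II-3 is unaffected, so II-3 is uu.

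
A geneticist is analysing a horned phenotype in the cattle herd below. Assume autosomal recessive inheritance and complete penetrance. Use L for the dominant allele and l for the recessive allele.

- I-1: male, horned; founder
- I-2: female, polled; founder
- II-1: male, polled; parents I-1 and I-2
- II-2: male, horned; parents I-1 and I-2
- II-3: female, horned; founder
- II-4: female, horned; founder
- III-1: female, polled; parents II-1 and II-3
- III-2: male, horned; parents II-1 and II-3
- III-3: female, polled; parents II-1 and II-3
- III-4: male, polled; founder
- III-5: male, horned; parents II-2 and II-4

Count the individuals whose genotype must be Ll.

4

Obligate heterozygotes: I-2 is polled so carries L and passed l to II-2 (ll), so I-2 is Ll; II-1 is polled so carries L and received l from I-1 (ll), so II-1 is Ll; III-1 is polled so carries L and received l from II-3 (ll), so III-1 is Ll; III-3 is polled so carries L and received l from II-3 (ll), so III-3 is Ll.
Every other individual is either homozygous by phenotype or has at least one consistent homozygous assignment, so the count is 4.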